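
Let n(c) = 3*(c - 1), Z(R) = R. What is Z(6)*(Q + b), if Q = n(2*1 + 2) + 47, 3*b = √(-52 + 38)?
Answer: 336 + 2*I*√14 ≈ 336.0 + 7.4833*I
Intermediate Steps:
n(c) = -3 + 3*c (n(c) = 3*(-1 + c) = -3 + 3*c)
b = I*√14/3 (b = √(-52 + 38)/3 = √(-14)/3 = (I*√14)/3 = I*√14/3 ≈ 1.2472*I)
Q = 56 (Q = (-3 + 3*(2*1 + 2)) + 47 = (-3 + 3*(2 + 2)) + 47 = (-3 + 3*4) + 47 = (-3 + 12) + 47 = 9 + 47 = 56)
Z(6)*(Q + b) = 6*(56 + I*√14/3) = 336 + 2*I*√14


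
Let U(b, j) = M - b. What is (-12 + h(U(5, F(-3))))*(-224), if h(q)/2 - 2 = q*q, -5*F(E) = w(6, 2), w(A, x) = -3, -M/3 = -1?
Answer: 0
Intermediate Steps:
M = 3 (M = -3*(-1) = 3)
F(E) = ⅗ (F(E) = -⅕*(-3) = ⅗)
U(b, j) = 3 - b
h(q) = 4 + 2*q² (h(q) = 4 + 2*(q*q) = 4 + 2*q²)
(-12 + h(U(5, F(-3))))*(-224) = (-12 + (4 + 2*(3 - 1*5)²))*(-224) = (-12 + (4 + 2*(3 - 5)²))*(-224) = (-12 + (4 + 2*(-2)²))*(-224) = (-12 + (4 + 2*4))*(-224) = (-12 + (4 + 8))*(-224) = (-12 + 12)*(-224) = 0*(-224) = 0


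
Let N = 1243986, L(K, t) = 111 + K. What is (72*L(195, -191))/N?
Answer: 3672/207331 ≈ 0.017711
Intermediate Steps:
(72*L(195, -191))/N = (72*(111 + 195))/1243986 = (72*306)*(1/1243986) = 22032*(1/1243986) = 3672/207331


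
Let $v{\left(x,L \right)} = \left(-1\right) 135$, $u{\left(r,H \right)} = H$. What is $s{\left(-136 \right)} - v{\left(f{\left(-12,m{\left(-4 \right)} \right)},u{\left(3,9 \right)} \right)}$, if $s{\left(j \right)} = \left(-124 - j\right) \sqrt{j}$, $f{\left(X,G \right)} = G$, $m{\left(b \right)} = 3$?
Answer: $135 + 24 i \sqrt{34} \approx 135.0 + 139.94 i$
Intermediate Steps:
$s{\left(j \right)} = \sqrt{j} \left(-124 - j\right)$
$v{\left(x,L \right)} = -135$
$s{\left(-136 \right)} - v{\left(f{\left(-12,m{\left(-4 \right)} \right)},u{\left(3,9 \right)} \right)} = \sqrt{-136} \left(-124 - -136\right) - -135 = 2 i \sqrt{34} \left(-124 + 136\right) + 135 = 2 i \sqrt{34} \cdot 12 + 135 = 24 i \sqrt{34} + 135 = 135 + 24 i \sqrt{34}$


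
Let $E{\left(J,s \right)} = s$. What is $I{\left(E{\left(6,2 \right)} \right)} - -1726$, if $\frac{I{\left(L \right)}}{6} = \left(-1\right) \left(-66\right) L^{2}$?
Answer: $3310$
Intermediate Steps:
$I{\left(L \right)} = 396 L^{2}$ ($I{\left(L \right)} = 6 \left(-1\right) \left(-66\right) L^{2} = 6 \cdot 66 L^{2} = 396 L^{2}$)
$I{\left(E{\left(6,2 \right)} \right)} - -1726 = 396 \cdot 2^{2} - -1726 = 396 \cdot 4 + 1726 = 1584 + 1726 = 3310$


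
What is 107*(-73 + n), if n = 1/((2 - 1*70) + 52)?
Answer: -125083/16 ≈ -7817.7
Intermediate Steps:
n = -1/16 (n = 1/((2 - 70) + 52) = 1/(-68 + 52) = 1/(-16) = -1/16 ≈ -0.062500)
107*(-73 + n) = 107*(-73 - 1/16) = 107*(-1169/16) = -125083/16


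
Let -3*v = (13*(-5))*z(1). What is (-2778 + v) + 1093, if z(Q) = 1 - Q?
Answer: -1685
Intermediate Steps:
v = 0 (v = -13*(-5)*(1 - 1*1)/3 = -(-65)*(1 - 1)/3 = -(-65)*0/3 = -⅓*0 = 0)
(-2778 + v) + 1093 = (-2778 + 0) + 1093 = -2778 + 1093 = -1685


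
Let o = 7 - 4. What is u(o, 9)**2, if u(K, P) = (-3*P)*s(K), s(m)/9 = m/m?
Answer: 59049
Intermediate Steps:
o = 3
s(m) = 9 (s(m) = 9*(m/m) = 9*1 = 9)
u(K, P) = -27*P (u(K, P) = -3*P*9 = -27*P)
u(o, 9)**2 = (-27*9)**2 = (-243)**2 = 59049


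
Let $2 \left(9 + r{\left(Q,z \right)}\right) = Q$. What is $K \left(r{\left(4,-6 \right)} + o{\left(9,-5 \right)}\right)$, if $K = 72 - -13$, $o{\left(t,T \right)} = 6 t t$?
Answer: $40715$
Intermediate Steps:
$r{\left(Q,z \right)} = -9 + \frac{Q}{2}$
$o{\left(t,T \right)} = 6 t^{2}$
$K = 85$ ($K = 72 + 13 = 85$)
$K \left(r{\left(4,-6 \right)} + o{\left(9,-5 \right)}\right) = 85 \left(\left(-9 + \frac{1}{2} \cdot 4\right) + 6 \cdot 9^{2}\right) = 85 \left(\left(-9 + 2\right) + 6 \cdot 81\right) = 85 \left(-7 + 486\right) = 85 \cdot 479 = 40715$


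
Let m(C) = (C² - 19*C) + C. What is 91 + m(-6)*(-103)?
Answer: -14741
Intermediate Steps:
m(C) = C² - 18*C
91 + m(-6)*(-103) = 91 - 6*(-18 - 6)*(-103) = 91 - 6*(-24)*(-103) = 91 + 144*(-103) = 91 - 14832 = -14741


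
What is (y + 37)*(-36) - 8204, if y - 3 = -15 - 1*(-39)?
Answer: -10508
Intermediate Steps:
y = 27 (y = 3 + (-15 - 1*(-39)) = 3 + (-15 + 39) = 3 + 24 = 27)
(y + 37)*(-36) - 8204 = (27 + 37)*(-36) - 8204 = 64*(-36) - 8204 = -2304 - 8204 = -10508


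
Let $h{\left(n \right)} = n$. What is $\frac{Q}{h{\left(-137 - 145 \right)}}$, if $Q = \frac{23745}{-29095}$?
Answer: $\frac{1583}{546986} \approx 0.002894$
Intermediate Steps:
$Q = - \frac{4749}{5819}$ ($Q = 23745 \left(- \frac{1}{29095}\right) = - \frac{4749}{5819} \approx -0.81612$)
$\frac{Q}{h{\left(-137 - 145 \right)}} = - \frac{4749}{5819 \left(-137 - 145\right)} = - \frac{4749}{5819 \left(-282\right)} = \left(- \frac{4749}{5819}\right) \left(- \frac{1}{282}\right) = \frac{1583}{546986}$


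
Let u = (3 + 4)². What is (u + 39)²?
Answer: 7744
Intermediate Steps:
u = 49 (u = 7² = 49)
(u + 39)² = (49 + 39)² = 88² = 7744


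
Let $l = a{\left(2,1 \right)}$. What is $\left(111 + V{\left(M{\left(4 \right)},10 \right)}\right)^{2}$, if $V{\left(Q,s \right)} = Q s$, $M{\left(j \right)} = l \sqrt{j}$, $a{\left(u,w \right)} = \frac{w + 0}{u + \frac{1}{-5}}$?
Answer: $\frac{1207801}{81} \approx 14911.0$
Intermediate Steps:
$a{\left(u,w \right)} = \frac{w}{- \frac{1}{5} + u}$ ($a{\left(u,w \right)} = \frac{w}{u - \frac{1}{5}} = \frac{w}{- \frac{1}{5} + u}$)
$l = \frac{5}{9}$ ($l = 5 \cdot 1 \frac{1}{-1 + 5 \cdot 2} = 5 \cdot 1 \frac{1}{-1 + 10} = 5 \cdot 1 \cdot \frac{1}{9} = \frac{5}{9} \approx 0.55556$)
$M{\left(j \right)} = \frac{5 \sqrt{j}}{9}$
$\left(111 + V{\left(M{\left(4 \right)},10 \right)}\right)^{2} = \left(111 + \frac{5 \sqrt{4}}{9} \cdot 10\right)^{2} = \left(111 + \frac{5}{9} \cdot 2 \cdot 10\right)^{2} = \left(111 + \frac{10}{9} \cdot 10\right)^{2} = \left(111 + \frac{100}{9}\right)^{2} = \left(\frac{1099}{9}\right)^{2} = \frac{1207801}{81}$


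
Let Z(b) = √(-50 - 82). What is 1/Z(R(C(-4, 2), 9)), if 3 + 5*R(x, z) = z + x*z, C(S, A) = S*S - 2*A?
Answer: -I*√33/66 ≈ -0.087039*I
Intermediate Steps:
C(S, A) = S² - 2*A
R(x, z) = -⅗ + z/5 + x*z/5 (R(x, z) = -⅗ + (z + x*z)/5 = -⅗ + (z/5 + x*z/5) = -⅗ + z/5 + x*z/5)
Z(b) = 2*I*√33 (Z(b) = √(-132) = 2*I*√33)
1/Z(R(C(-4, 2), 9)) = 1/(2*I*√33) = -I*√33/66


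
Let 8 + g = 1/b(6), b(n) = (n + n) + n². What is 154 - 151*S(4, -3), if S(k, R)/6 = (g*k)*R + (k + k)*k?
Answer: -231175/2 ≈ -1.1559e+5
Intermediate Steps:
b(n) = n² + 2*n (b(n) = 2*n + n² = n² + 2*n)
g = -383/48 (g = -8 + 1/(6*(2 + 6)) = -8 + 1/(6*8) = -8 + 1/48 = -383/48 ≈ -7.9792)
S(k, R) = 12*k² - 383*R*k/8 (S(k, R) = 6*((-383*k/48)*R + (k + k)*k) = 6*(-383*R*k/48 + (2*k)*k) = 6*(-383*R*k/48 + 2*k²) = 6*(2*k² - 383*R*k/48) = 12*k² - 383*R*k/8)
154 - 151*S(4, -3) = 154 - 151*4*(-383*(-3) + 96*4)/8 = 154 - 151*4*(1149 + 384)/8 = 154 - 151*4*1533/8 = 154 - 151*1533/2 = 154 - 231483/2 = -231175/2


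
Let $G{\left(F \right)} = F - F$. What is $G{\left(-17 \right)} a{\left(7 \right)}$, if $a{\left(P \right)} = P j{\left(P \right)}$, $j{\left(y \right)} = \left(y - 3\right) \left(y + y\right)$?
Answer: $0$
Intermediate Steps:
$j{\left(y \right)} = 2 y \left(-3 + y\right)$ ($j{\left(y \right)} = \left(-3 + y\right) 2 y = 2 y \left(-3 + y\right)$)
$G{\left(F \right)} = 0$
$a{\left(P \right)} = 2 P^{2} \left(-3 + P\right)$ ($a{\left(P \right)} = P 2 P \left(-3 + P\right) = 2 P^{2} \left(-3 + P\right)$)
$G{\left(-17 \right)} a{\left(7 \right)} = 0 \cdot 2 \cdot 7^{2} \left(-3 + 7\right) = 0 \cdot 2 \cdot 49 \cdot 4 = 0 \cdot 392 = 0$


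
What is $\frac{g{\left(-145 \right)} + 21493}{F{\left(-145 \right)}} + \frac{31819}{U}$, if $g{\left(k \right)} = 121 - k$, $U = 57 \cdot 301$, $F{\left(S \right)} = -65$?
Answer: $- \frac{371250928}{1115205} \approx -332.9$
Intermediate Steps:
$U = 17157$
$\frac{g{\left(-145 \right)} + 21493}{F{\left(-145 \right)}} + \frac{31819}{U} = \frac{\left(121 - -145\right) + 21493}{-65} + \frac{31819}{17157} = \left(\left(121 + 145\right) + 21493\right) \left(- \frac{1}{65}\right) + 31819 \cdot \frac{1}{17157} = \left(266 + 21493\right) \left(- \frac{1}{65}\right) + \frac{31819}{17157} = 21759 \left(- \frac{1}{65}\right) + \frac{31819}{17157} = - \frac{21759}{65} + \frac{31819}{17157} = - \frac{371250928}{1115205}$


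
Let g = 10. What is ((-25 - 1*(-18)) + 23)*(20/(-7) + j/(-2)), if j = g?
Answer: -880/7 ≈ -125.71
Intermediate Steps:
j = 10
((-25 - 1*(-18)) + 23)*(20/(-7) + j/(-2)) = ((-25 - 1*(-18)) + 23)*(20/(-7) + 10/(-2)) = ((-25 + 18) + 23)*(20*(-⅐) + 10*(-½)) = (-7 + 23)*(-20/7 - 5) = 16*(-55/7) = -880/7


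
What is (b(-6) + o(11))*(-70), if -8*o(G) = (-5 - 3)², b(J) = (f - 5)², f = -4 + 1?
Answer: -3920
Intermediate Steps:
f = -3
b(J) = 64 (b(J) = (-3 - 5)² = (-8)² = 64)
o(G) = -8 (o(G) = -(-5 - 3)²/8 = -⅛*(-8)² = -⅛*64 = -8)
(b(-6) + o(11))*(-70) = (64 - 8)*(-70) = 56*(-70) = -3920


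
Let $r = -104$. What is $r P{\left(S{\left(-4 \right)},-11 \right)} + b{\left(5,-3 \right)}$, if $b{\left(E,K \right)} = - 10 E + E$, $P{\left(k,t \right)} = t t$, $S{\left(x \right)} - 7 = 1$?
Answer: $-12629$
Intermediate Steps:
$S{\left(x \right)} = 8$ ($S{\left(x \right)} = 7 + 1 = 8$)
$P{\left(k,t \right)} = t^{2}$
$b{\left(E,K \right)} = - 9 E$
$r P{\left(S{\left(-4 \right)},-11 \right)} + b{\left(5,-3 \right)} = - 104 \left(-11\right)^{2} - 45 = \left(-104\right) 121 - 45 = -12584 - 45 = -12629$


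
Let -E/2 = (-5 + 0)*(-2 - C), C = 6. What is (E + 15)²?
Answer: 4225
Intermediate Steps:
E = -80 (E = -2*(-5 + 0)*(-2 - 1*6) = -(-10)*(-2 - 6) = -(-10)*(-8) = -2*40 = -80)
(E + 15)² = (-80 + 15)² = (-65)² = 4225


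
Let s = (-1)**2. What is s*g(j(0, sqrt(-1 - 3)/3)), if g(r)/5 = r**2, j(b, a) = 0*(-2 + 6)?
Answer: 0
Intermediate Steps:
j(b, a) = 0 (j(b, a) = 0*4 = 0)
s = 1
g(r) = 5*r**2
s*g(j(0, sqrt(-1 - 3)/3)) = 1*(5*0**2) = 1*(5*0) = 1*0 = 0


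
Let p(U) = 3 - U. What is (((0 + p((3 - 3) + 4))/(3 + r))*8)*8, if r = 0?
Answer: -64/3 ≈ -21.333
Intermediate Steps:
(((0 + p((3 - 3) + 4))/(3 + r))*8)*8 = (((0 + (3 - ((3 - 3) + 4)))/(3 + 0))*8)*8 = (((0 + (3 - (0 + 4)))/3)*8)*8 = (((0 + (3 - 1*4))*(⅓))*8)*8 = (((0 + (3 - 4))*(⅓))*8)*8 = (((0 - 1)*(⅓))*8)*8 = (-1*⅓*8)*8 = -⅓*8*8 = -8/3*8 = -64/3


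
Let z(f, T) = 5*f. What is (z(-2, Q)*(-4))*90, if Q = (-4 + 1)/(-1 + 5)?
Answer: 3600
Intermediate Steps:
Q = -3/4 ≈ -0.75000
(z(-2, Q)*(-4))*90 = ((5*(-2))*(-4))*90 = -10*(-4)*90 = 40*90 = 3600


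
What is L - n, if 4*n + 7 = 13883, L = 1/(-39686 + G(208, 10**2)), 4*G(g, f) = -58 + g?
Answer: -275081295/79297 ≈ -3469.0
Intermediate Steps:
G(g, f) = -29/2 + g/4 (G(g, f) = (-58 + g)/4 = -29/2 + g/4)
L = -2/79297 (L = 1/(-39686 + (-29/2 + (1/4)*208)) = 1/(-39686 + (-29/2 + 52)) = 1/(-39686 + 75/2) = 1/(-79297/2) = -2/79297 ≈ -2.5222e-5)
n = 3469 (n = -7/4 + (1/4)*13883 = -7/4 + 13883/4 = 3469)
L - n = -2/79297 - 1*3469 = -2/79297 - 3469 = -275081295/79297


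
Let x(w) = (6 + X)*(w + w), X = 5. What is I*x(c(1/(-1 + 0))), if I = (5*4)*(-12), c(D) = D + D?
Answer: 10560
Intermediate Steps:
c(D) = 2*D
x(w) = 22*w (x(w) = (6 + 5)*(w + w) = 11*(2*w) = 22*w)
I = -240 (I = 20*(-12) = -240)
I*x(c(1/(-1 + 0))) = -5280*2/(-1 + 0) = -5280*2/(-1) = -5280*2*(-1) = -5280*(-2) = -240*(-44) = 10560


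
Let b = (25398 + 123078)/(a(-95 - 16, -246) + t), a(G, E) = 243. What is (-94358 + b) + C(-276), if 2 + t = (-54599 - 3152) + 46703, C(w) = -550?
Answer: -1025819232/10807 ≈ -94922.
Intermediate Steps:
t = -11050 (t = -2 + ((-54599 - 3152) + 46703) = -2 + (-57751 + 46703) = -2 - 11048 = -11050)
b = -148476/10807 (b = (25398 + 123078)/(243 - 11050) = 148476/(-10807) = 148476*(-1/10807) = -148476/10807 ≈ -13.739)
(-94358 + b) + C(-276) = (-94358 - 148476/10807) - 550 = -1019875382/10807 - 550 = -1025819232/10807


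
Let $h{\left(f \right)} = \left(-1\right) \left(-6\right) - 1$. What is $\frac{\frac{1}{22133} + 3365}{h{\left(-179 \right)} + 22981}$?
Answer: $\frac{37238773}{254374569} \approx 0.14639$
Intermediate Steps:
$h{\left(f \right)} = 5$ ($h{\left(f \right)} = 6 - 1 = 5$)
$\frac{\frac{1}{22133} + 3365}{h{\left(-179 \right)} + 22981} = \frac{\frac{1}{22133} + 3365}{5 + 22981} = \frac{\frac{1}{22133} + 3365}{22986} = \frac{74477546}{22133} \cdot \frac{1}{22986} = \frac{37238773}{254374569}$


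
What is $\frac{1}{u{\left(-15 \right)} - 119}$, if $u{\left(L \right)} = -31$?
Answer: $- \frac{1}{150} \approx -0.0066667$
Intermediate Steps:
$\frac{1}{u{\left(-15 \right)} - 119} = \frac{1}{-31 - 119} = \frac{1}{-150} = - \frac{1}{150}$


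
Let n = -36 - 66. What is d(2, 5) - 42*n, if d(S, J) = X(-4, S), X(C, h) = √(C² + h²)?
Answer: 4284 + 2*√5 ≈ 4288.5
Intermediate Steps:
n = -102
d(S, J) = √(16 + S²) (d(S, J) = √((-4)² + S²) = √(16 + S²))
d(2, 5) - 42*n = √(16 + 2²) - 42*(-102) = √(16 + 4) + 4284 = √20 + 4284 = 2*√5 + 4284 = 4284 + 2*√5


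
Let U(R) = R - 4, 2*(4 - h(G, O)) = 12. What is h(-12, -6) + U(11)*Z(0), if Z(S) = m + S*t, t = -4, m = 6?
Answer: 40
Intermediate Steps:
h(G, O) = -2 (h(G, O) = 4 - ½*12 = 4 - 6 = -2)
U(R) = -4 + R
Z(S) = 6 - 4*S (Z(S) = 6 + S*(-4) = 6 - 4*S)
h(-12, -6) + U(11)*Z(0) = -2 + (-4 + 11)*(6 - 4*0) = -2 + 7*(6 + 0) = -2 + 7*6 = -2 + 42 = 40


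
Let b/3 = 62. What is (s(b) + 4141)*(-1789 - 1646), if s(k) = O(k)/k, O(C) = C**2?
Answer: -14863245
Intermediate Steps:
b = 186 (b = 3*62 = 186)
s(k) = k (s(k) = k**2/k = k)
(s(b) + 4141)*(-1789 - 1646) = (186 + 4141)*(-1789 - 1646) = 4327*(-3435) = -14863245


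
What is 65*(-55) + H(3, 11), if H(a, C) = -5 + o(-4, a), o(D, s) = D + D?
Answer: -3588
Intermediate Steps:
o(D, s) = 2*D
H(a, C) = -13 (H(a, C) = -5 + 2*(-4) = -5 - 8 = -13)
65*(-55) + H(3, 11) = 65*(-55) - 13 = -3575 - 13 = -3588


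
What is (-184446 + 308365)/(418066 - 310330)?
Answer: 123919/107736 ≈ 1.1502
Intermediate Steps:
(-184446 + 308365)/(418066 - 310330) = 123919/107736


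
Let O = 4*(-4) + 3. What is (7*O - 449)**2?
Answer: 291600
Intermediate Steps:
O = -13 (O = -16 + 3 = -13)
(7*O - 449)**2 = (7*(-13) - 449)**2 = (-91 - 449)**2 = (-540)**2 = 291600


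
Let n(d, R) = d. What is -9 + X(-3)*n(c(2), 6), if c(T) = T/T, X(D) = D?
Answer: -12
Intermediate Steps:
c(T) = 1
-9 + X(-3)*n(c(2), 6) = -9 - 3*1 = -9 - 3 = -12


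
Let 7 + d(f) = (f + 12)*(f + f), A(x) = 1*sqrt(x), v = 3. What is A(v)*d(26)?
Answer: 1969*sqrt(3) ≈ 3410.4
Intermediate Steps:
A(x) = sqrt(x)
d(f) = -7 + 2*f*(12 + f) (d(f) = -7 + (f + 12)*(f + f) = -7 + (12 + f)*(2*f) = -7 + 2*f*(12 + f))
A(v)*d(26) = sqrt(3)*(-7 + 2*26**2 + 24*26) = sqrt(3)*(-7 + 2*676 + 624) = sqrt(3)*(-7 + 1352 + 624) = sqrt(3)*1969 = 1969*sqrt(3)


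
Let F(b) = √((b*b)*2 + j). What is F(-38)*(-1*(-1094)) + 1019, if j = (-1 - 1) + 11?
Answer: 1019 + 1094*√2897 ≈ 59902.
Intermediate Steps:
j = 9 (j = -2 + 11 = 9)
F(b) = √(9 + 2*b²) (F(b) = √((b*b)*2 + 9) = √(b²*2 + 9) = √(2*b² + 9) = √(9 + 2*b²))
F(-38)*(-1*(-1094)) + 1019 = √(9 + 2*(-38)²)*(-1*(-1094)) + 1019 = √(9 + 2*1444)*1094 + 1019 = √(9 + 2888)*1094 + 1019 = √2897*1094 + 1019 = 1094*√2897 + 1019 = 1019 + 1094*√2897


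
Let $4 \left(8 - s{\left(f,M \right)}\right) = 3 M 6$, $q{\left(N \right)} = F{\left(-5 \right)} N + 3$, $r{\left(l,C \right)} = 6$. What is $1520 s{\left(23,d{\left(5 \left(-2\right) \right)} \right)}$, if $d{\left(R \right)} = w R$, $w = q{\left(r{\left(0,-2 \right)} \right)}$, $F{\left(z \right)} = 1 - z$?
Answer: $2679760$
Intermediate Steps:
$q{\left(N \right)} = 3 + 6 N$ ($q{\left(N \right)} = \left(1 - -5\right) N + 3 = \left(1 + 5\right) N + 3 = 6 N + 3 = 3 + 6 N$)
$w = 39$ ($w = 3 + 6 \cdot 6 = 3 + 36 = 39$)
$d{\left(R \right)} = 39 R$
$s{\left(f,M \right)} = 8 - \frac{9 M}{2}$ ($s{\left(f,M \right)} = 8 - \frac{3 M 6}{4} = 8 - \frac{18 M}{4} = 8 - \frac{9 M}{2}$)
$1520 s{\left(23,d{\left(5 \left(-2\right) \right)} \right)} = 1520 \left(8 - \frac{9 \cdot 39 \cdot 5 \left(-2\right)}{2}\right) = 1520 \left(8 - \frac{9 \cdot 39 \left(-10\right)}{2}\right) = 1520 \left(8 - -1755\right) = 1520 \left(8 + 1755\right) = 1520 \cdot 1763 = 2679760$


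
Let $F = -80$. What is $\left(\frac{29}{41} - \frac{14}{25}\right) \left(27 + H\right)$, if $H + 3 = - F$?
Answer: $\frac{15704}{1025} \approx 15.321$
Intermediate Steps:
$H = 77$ ($H = -3 - -80 = -3 + 80 = 77$)
$\left(\frac{29}{41} - \frac{14}{25}\right) \left(27 + H\right) = \left(\frac{29}{41} - \frac{14}{25}\right) \left(27 + 77\right) = \left(29 \cdot \frac{1}{41} - \frac{14}{25}\right) 104 = \left(\frac{29}{41} - \frac{14}{25}\right) 104 = \frac{151}{1025} \cdot 104 = \frac{15704}{1025}$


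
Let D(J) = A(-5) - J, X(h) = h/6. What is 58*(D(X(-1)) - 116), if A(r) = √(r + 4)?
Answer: -20155/3 + 58*I ≈ -6718.3 + 58.0*I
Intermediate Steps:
X(h) = h/6 (X(h) = h*(⅙) = h/6)
A(r) = √(4 + r)
D(J) = I - J (D(J) = √(4 - 5) - J = √(-1) - J = I - J)
58*(D(X(-1)) - 116) = 58*((I - (-1)/6) - 116) = 58*((I - 1*(-⅙)) - 116) = 58*((I + ⅙) - 116) = 58*((⅙ + I) - 116) = 58*(-695/6 + I) = -20155/3 + 58*I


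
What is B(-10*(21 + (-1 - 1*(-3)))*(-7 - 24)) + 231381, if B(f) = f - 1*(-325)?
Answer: 238836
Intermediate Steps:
B(f) = 325 + f (B(f) = f + 325 = 325 + f)
B(-10*(21 + (-1 - 1*(-3)))*(-7 - 24)) + 231381 = (325 - 10*(21 + (-1 - 1*(-3)))*(-7 - 24)) + 231381 = (325 - 10*(21 + (-1 + 3))*(-31)) + 231381 = (325 - 10*(21 + 2)*(-31)) + 231381 = (325 - 230*(-31)) + 231381 = (325 - 10*(-713)) + 231381 = (325 + 7130) + 231381 = 7455 + 231381 = 238836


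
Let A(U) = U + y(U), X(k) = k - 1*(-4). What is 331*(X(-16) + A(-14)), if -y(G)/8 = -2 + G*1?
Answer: 33762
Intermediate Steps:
X(k) = 4 + k (X(k) = k + 4 = 4 + k)
y(G) = 16 - 8*G (y(G) = -8*(-2 + G*1) = -8*(-2 + G) = 16 - 8*G)
A(U) = 16 - 7*U (A(U) = U + (16 - 8*U) = 16 - 7*U)
331*(X(-16) + A(-14)) = 331*((4 - 16) + (16 - 7*(-14))) = 331*(-12 + (16 + 98)) = 331*(-12 + 114) = 331*102 = 33762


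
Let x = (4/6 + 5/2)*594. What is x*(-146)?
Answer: -274626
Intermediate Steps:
x = 1881 (x = (4*(⅙) + 5*(½))*594 = (⅔ + 5/2)*594 = (19/6)*594 = 1881)
x*(-146) = 1881*(-146) = -274626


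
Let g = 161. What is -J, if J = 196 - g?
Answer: -35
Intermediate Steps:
J = 35 (J = 196 - 1*161 = 196 - 161 = 35)
-J = -1*35 = -35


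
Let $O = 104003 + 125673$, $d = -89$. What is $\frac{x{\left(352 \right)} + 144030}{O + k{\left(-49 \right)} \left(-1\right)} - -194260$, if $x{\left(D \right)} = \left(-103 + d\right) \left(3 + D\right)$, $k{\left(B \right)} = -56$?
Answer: $\frac{22313907095}{114866} \approx 1.9426 \cdot 10^{5}$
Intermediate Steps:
$x{\left(D \right)} = -576 - 192 D$ ($x{\left(D \right)} = \left(-103 - 89\right) \left(3 + D\right) = - 192 \left(3 + D\right) = -576 - 192 D$)
$O = 229676$
$\frac{x{\left(352 \right)} + 144030}{O + k{\left(-49 \right)} \left(-1\right)} - -194260 = \frac{\left(-576 - 67584\right) + 144030}{229676 - -56} - -194260 = \frac{\left(-576 - 67584\right) + 144030}{229676 + 56} + 194260 = \frac{-68160 + 144030}{229732} + 194260 = 75870 \cdot \frac{1}{229732} + 194260 = \frac{37935}{114866} + 194260 = \frac{22313907095}{114866}$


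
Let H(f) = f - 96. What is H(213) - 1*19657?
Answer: -19540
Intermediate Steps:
H(f) = -96 + f
H(213) - 1*19657 = (-96 + 213) - 1*19657 = 117 - 19657 = -19540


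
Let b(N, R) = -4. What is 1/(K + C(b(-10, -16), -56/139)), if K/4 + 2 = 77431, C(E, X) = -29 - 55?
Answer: 1/309632 ≈ 3.2296e-6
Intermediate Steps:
C(E, X) = -84
K = 309716 (K = -8 + 4*77431 = -8 + 309724 = 309716)
1/(K + C(b(-10, -16), -56/139)) = 1/(309716 - 84) = 1/309632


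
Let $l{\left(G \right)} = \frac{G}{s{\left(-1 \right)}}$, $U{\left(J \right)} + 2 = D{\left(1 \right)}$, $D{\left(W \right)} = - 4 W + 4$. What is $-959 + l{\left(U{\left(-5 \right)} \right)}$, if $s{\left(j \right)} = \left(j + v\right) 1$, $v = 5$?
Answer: $- \frac{1919}{2} \approx -959.5$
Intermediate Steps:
$D{\left(W \right)} = 4 - 4 W$
$U{\left(J \right)} = -2$ ($U{\left(J \right)} = -2 + \left(4 - 4\right) = -2 + 0 = -2$)
$s{\left(j \right)} = 5 + j$ ($s{\left(j \right)} = \left(j + 5\right) 1 = \left(5 + j\right) 1 = 5 + j$)
$l{\left(G \right)} = \frac{G}{4}$ ($l{\left(G \right)} = \frac{G}{5 - 1} = \frac{G}{4}$)
$-959 + l{\left(U{\left(-5 \right)} \right)} = -959 + \frac{1}{4} \left(-2\right) = -959 - \frac{1}{2} = - \frac{1919}{2}$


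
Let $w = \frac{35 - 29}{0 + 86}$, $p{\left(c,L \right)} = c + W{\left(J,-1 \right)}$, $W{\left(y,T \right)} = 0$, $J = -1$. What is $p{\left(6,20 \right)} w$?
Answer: $\frac{18}{43} \approx 0.4186$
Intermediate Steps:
$p{\left(c,L \right)} = c$ ($p{\left(c,L \right)} = c + 0 = c$)
$w = \frac{3}{43}$ ($w = \frac{6}{86} = 6 \cdot \frac{1}{86} = \frac{3}{43} \approx 0.069767$)
$p{\left(6,20 \right)} w = 6 \cdot \frac{3}{43} = \frac{18}{43}$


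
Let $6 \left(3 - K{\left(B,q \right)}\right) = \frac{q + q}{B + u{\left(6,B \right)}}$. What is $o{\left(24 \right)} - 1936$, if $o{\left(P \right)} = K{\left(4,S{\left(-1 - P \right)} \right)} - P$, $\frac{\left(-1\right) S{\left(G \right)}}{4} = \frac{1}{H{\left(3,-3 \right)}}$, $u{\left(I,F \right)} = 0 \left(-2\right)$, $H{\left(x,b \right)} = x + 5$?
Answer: $- \frac{46967}{24} \approx -1957.0$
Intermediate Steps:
$H{\left(x,b \right)} = 5 + x$
$u{\left(I,F \right)} = 0$
$S{\left(G \right)} = - \frac{1}{2}$ ($S{\left(G \right)} = - \frac{4}{5 + 3} = - \frac{4}{8} = \left(-4\right) \frac{1}{8} = - \frac{1}{2}$)
$K{\left(B,q \right)} = 3 - \frac{q}{3 B}$ ($K{\left(B,q \right)} = 3 - \frac{\left(q + q\right) \frac{1}{B + 0}}{6} = 3 - \frac{2 q \frac{1}{B}}{6} = 3 - \frac{q}{3 B}$)
$o{\left(P \right)} = \frac{73}{24} - P$ ($o{\left(P \right)} = \left(3 - - \frac{1}{6 \cdot 4}\right) - P = \left(3 - \left(- \frac{1}{6}\right) \frac{1}{4}\right) - P = \left(3 + \frac{1}{24}\right) - P = \frac{73}{24} - P$)
$o{\left(24 \right)} - 1936 = \left(\frac{73}{24} - 24\right) - 1936 = - \frac{503}{24} - 1936 = - \frac{46967}{24}$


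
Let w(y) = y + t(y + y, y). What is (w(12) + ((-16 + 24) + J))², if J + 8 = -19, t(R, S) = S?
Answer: 25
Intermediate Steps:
J = -27 (J = -8 - 19 = -27)
w(y) = 2*y (w(y) = y + y = 2*y)
(w(12) + ((-16 + 24) + J))² = (2*12 + ((-16 + 24) - 27))² = (24 + (8 - 27))² = (24 - 19)² = 5² = 25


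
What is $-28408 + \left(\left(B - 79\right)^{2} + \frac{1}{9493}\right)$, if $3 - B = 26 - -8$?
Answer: $- \frac{154811843}{9493} \approx -16308.0$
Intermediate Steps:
$B = -31$ ($B = 3 - \left(26 - -8\right) = 3 - \left(26 + 8\right) = 3 - 34 = -31$)
$-28408 + \left(\left(B - 79\right)^{2} + \frac{1}{9493}\right) = -28408 + \left(\left(-31 - 79\right)^{2} + \frac{1}{9493}\right) = -28408 + \left(\left(-110\right)^{2} + \frac{1}{9493}\right) = -28408 + \left(12100 + \frac{1}{9493}\right) = -28408 + \frac{114865301}{9493} = - \frac{154811843}{9493}$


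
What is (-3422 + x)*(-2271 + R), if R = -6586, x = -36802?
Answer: 356263968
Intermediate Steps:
(-3422 + x)*(-2271 + R) = (-3422 - 36802)*(-2271 - 6586) = -40224*(-8857) = 356263968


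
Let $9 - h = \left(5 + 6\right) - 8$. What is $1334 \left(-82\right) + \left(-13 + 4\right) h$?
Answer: $-109442$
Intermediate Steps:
$h = 6$ ($h = 9 - \left(\left(5 + 6\right) - 8\right) = 9 - \left(11 - 8\right) = 9 - 3 = 6$)
$1334 \left(-82\right) + \left(-13 + 4\right) h = 1334 \left(-82\right) + \left(-13 + 4\right) 6 = -109388 - 54 = -109442$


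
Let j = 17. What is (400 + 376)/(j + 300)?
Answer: 776/317 ≈ 2.4479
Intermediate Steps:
(400 + 376)/(j + 300) = (400 + 376)/(17 + 300) = 776/317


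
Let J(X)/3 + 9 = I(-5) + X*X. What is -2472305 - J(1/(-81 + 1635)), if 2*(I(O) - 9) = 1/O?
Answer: -9950680294847/4024860 ≈ -2.4723e+6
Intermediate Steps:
I(O) = 9 + 1/(2*O)
J(X) = -3/10 + 3*X² (J(X) = -27 + 3*((9 + (½)/(-5)) + X*X) = -27 + 3*((9 + (½)*(-⅕)) + X²) = -27 + 3*((9 - ⅒) + X²) = -27 + 3*(89/10 + X²) = -27 + (267/10 + 3*X²) = -3/10 + 3*X²)
-2472305 - J(1/(-81 + 1635)) = -2472305 - (-3/10 + 3*(1/(-81 + 1635))²) = -2472305 - (-3/10 + 3*(1/1554)²) = -2472305 - (-3/10 + 3*(1/2414916)) = -2472305 - (-3/10 + 1/804972) = -2472305 - 1*(-1207453/4024860) = -2472305 + 1207453/4024860 = -9950680294847/4024860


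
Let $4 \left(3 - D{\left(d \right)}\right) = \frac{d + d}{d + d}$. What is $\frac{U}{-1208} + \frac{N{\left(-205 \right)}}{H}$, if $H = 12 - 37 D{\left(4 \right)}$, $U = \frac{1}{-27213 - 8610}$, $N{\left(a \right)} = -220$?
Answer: $\frac{38081282279}{15535432056} \approx 2.4513$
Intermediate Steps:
$U = - \frac{1}{35823}$ ($U = \frac{1}{-35823} = - \frac{1}{35823} \approx -2.7915 \cdot 10^{-5}$)
$D{\left(d \right)} = \frac{11}{4}$ ($D{\left(d \right)} = 3 - \frac{\left(d + d\right) \frac{1}{d + d}}{4} = 3 - \frac{2 d \frac{1}{2 d}}{4} = 3 - \frac{1}{4} = \frac{11}{4}$)
$H = - \frac{359}{4}$ ($H = 12 - \frac{407}{4} = - \frac{359}{4} \approx -89.75$)
$\frac{U}{-1208} + \frac{N{\left(-205 \right)}}{H} = - \frac{1}{35823 \left(-1208\right)} - \frac{220}{- \frac{359}{4}} = \left(- \frac{1}{35823}\right) \left(- \frac{1}{1208}\right) - - \frac{880}{359} = \frac{1}{43274184} + \frac{880}{359} = \frac{38081282279}{15535432056}$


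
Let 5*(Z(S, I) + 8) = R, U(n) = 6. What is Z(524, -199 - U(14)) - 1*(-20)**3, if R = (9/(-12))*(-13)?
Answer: 159879/20 ≈ 7994.0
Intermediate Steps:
R = 39/4 (R = (9*(-1/12))*(-13) = -3/4*(-13) = 39/4 ≈ 9.7500)
Z(S, I) = -121/20 (Z(S, I) = -8 + (1/5)*(39/4) = -8 + 39/20 = -121/20)
Z(524, -199 - U(14)) - 1*(-20)**3 = -121/20 - 1*(-20)**3 = -121/20 - 1*(-8000) = -121/20 + 8000 = 159879/20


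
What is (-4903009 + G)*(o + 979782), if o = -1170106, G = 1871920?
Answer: 576888982836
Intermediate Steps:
(-4903009 + G)*(o + 979782) = (-4903009 + 1871920)*(-1170106 + 979782) = -3031089*(-190324) = 576888982836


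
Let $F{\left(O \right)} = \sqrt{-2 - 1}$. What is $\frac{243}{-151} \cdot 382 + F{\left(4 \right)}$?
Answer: $- \frac{92826}{151} + i \sqrt{3} \approx -614.74 + 1.732 i$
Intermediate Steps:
$F{\left(O \right)} = i \sqrt{3}$ ($F{\left(O \right)} = \sqrt{-3} = i \sqrt{3}$)
$\frac{243}{-151} \cdot 382 + F{\left(4 \right)} = \frac{243}{-151} \cdot 382 + i \sqrt{3} = 243 \left(- \frac{1}{151}\right) 382 + i \sqrt{3} = \left(- \frac{243}{151}\right) 382 + i \sqrt{3} = - \frac{92826}{151} + i \sqrt{3}$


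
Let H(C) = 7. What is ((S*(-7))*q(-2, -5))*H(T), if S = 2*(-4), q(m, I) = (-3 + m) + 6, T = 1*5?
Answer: 392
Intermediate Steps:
T = 5
q(m, I) = 3 + m
S = -8
((S*(-7))*q(-2, -5))*H(T) = ((-8*(-7))*(3 - 2))*7 = (56*1)*7 = 56*7 = 392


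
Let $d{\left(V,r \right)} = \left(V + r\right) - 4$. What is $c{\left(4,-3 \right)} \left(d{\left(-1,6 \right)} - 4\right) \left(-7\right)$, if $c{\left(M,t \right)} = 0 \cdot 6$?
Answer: $0$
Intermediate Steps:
$c{\left(M,t \right)} = 0$
$d{\left(V,r \right)} = -4 + V + r$
$c{\left(4,-3 \right)} \left(d{\left(-1,6 \right)} - 4\right) \left(-7\right) = 0 \left(\left(-4 - 1 + 6\right) - 4\right) \left(-7\right) = 0 \left(1 - 4\right) \left(-7\right) = 0 \left(-3\right) \left(-7\right) = 0 \left(-7\right) = 0$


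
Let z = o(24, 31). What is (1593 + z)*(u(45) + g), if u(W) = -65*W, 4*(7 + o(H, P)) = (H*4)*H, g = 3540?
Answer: 1329630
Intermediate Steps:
o(H, P) = -7 + H² (o(H, P) = -7 + ((H*4)*H)/4 = -7 + ((4*H)*H)/4 = -7 + (4*H²)/4 = -7 + H²)
z = 569 (z = -7 + 24² = -7 + 576 = 569)
(1593 + z)*(u(45) + g) = (1593 + 569)*(-65*45 + 3540) = 2162*(-2925 + 3540) = 2162*615 = 1329630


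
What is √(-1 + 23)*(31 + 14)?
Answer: 45*√22 ≈ 211.07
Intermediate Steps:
√(-1 + 23)*(31 + 14) = √22*45 = 45*√22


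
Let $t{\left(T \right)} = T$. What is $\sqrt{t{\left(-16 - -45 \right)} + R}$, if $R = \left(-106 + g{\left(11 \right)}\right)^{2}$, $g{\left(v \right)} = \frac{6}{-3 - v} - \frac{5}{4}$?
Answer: $\frac{\sqrt{9112961}}{28} \approx 107.81$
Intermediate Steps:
$g{\left(v \right)} = - \frac{5}{4} + \frac{6}{-3 - v}$ ($g{\left(v \right)} = \frac{6}{-3 - v} - \frac{5}{4} = - \frac{5}{4} + \frac{6}{-3 - v}$)
$R = \frac{9090225}{784}$ ($R = \left(-106 + \frac{-39 - 55}{4 \left(3 + 11\right)}\right)^{2} = \left(-106 + \frac{-39 - 55}{4 \cdot 14}\right)^{2} = \left(-106 + \frac{1}{4} \cdot \frac{1}{14} \left(-94\right)\right)^{2} = \left(-106 - \frac{47}{28}\right)^{2} = \left(- \frac{3015}{28}\right)^{2} = \frac{9090225}{784} \approx 11595.0$)
$\sqrt{t{\left(-16 - -45 \right)} + R} = \sqrt{\left(-16 - -45\right) + \frac{9090225}{784}} = \sqrt{\left(-16 + 45\right) + \frac{9090225}{784}} = \sqrt{29 + \frac{9090225}{784}} = \sqrt{\frac{9112961}{784}} = \frac{\sqrt{9112961}}{28}$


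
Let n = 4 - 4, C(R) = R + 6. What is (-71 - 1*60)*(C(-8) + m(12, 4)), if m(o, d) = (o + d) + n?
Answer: -1834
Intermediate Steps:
C(R) = 6 + R
n = 0
m(o, d) = d + o (m(o, d) = (o + d) + 0 = (d + o) + 0 = d + o)
(-71 - 1*60)*(C(-8) + m(12, 4)) = (-71 - 1*60)*((6 - 8) + (4 + 12)) = (-71 - 60)*(-2 + 16) = -131*14 = -1834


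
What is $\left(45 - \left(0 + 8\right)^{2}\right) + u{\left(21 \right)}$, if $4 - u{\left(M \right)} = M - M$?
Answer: $-15$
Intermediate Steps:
$u{\left(M \right)} = 4$ ($u{\left(M \right)} = 4 - \left(M - M\right) = 4 - 0 = 4 + 0 = 4$)
$\left(45 - \left(0 + 8\right)^{2}\right) + u{\left(21 \right)} = \left(45 - \left(0 + 8\right)^{2}\right) + 4 = \left(45 - 8^{2}\right) + 4 = \left(45 - 64\right) + 4 = -19 + 4 = -15$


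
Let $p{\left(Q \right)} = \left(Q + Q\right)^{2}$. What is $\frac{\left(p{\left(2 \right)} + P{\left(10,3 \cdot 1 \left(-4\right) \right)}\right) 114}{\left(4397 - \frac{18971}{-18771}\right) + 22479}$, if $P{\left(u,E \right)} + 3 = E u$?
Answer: $- \frac{228968658}{504508367} \approx -0.45385$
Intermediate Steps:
$p{\left(Q \right)} = 4 Q^{2}$ ($p{\left(Q \right)} = \left(2 Q\right)^{2} = 4 Q^{2}$)
$P{\left(u,E \right)} = -3 + E u$
$\frac{\left(p{\left(2 \right)} + P{\left(10,3 \cdot 1 \left(-4\right) \right)}\right) 114}{\left(4397 - \frac{18971}{-18771}\right) + 22479} = \frac{\left(4 \cdot 2^{2} + \left(-3 + 3 \cdot 1 \left(-4\right) 10\right)\right) 114}{\left(4397 - \frac{18971}{-18771}\right) + 22479} = \frac{\left(4 \cdot 4 + \left(-3 + 3 \left(-4\right) 10\right)\right) 114}{\left(4397 - - \frac{18971}{18771}\right) + 22479} = \frac{\left(16 - 123\right) 114}{\left(4397 + \frac{18971}{18771}\right) + 22479} = \frac{\left(16 - 123\right) 114}{\frac{82555058}{18771} + 22479} = \frac{\left(16 - 123\right) 114}{\frac{504508367}{18771}} = \left(-107\right) 114 \cdot \frac{18771}{504508367} = \left(-12198\right) \frac{18771}{504508367} = - \frac{228968658}{504508367}$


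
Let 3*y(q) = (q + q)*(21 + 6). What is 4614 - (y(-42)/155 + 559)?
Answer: 629281/155 ≈ 4059.9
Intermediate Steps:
y(q) = 18*q (y(q) = ((q + q)*(21 + 6))/3 = ((2*q)*27)/3 = (54*q)/3 = 18*q)
4614 - (y(-42)/155 + 559) = 4614 - ((18*(-42))/155 + 559) = 4614 - (-756*1/155 + 559) = 4614 - (-756/155 + 559) = 4614 - 1*85889/155 = 4614 - 85889/155 = 629281/155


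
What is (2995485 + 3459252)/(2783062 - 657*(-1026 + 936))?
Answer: 6454737/2842192 ≈ 2.2710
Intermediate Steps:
(2995485 + 3459252)/(2783062 - 657*(-1026 + 936)) = 6454737/(2783062 - 657*(-90)) = 6454737/(2783062 + 59130) = 6454737/2842192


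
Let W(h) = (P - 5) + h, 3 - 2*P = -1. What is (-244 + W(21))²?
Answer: 51076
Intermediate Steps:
P = 2 (P = 3/2 - ½*(-1) = 3/2 + ½ = 2)
W(h) = -3 + h (W(h) = (2 - 5) + h = -3 + h)
(-244 + W(21))² = (-244 + (-3 + 21))² = (-244 + 18)² = (-226)² = 51076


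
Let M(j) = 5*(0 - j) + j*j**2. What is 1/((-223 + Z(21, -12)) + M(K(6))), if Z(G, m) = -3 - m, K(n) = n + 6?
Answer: 1/1454 ≈ 0.00068776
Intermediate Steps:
K(n) = 6 + n
M(j) = j**3 - 5*j (M(j) = 5*(-j) + j**3 = -5*j + j**3 = j**3 - 5*j)
1/((-223 + Z(21, -12)) + M(K(6))) = 1/((-223 + (-3 - 1*(-12))) + (6 + 6)*(-5 + (6 + 6)**2)) = 1/((-223 + (-3 + 12)) + 12*(-5 + 12**2)) = 1/((-223 + 9) + 12*(-5 + 144)) = 1/(-214 + 12*139) = 1/(-214 + 1668) = 1/1454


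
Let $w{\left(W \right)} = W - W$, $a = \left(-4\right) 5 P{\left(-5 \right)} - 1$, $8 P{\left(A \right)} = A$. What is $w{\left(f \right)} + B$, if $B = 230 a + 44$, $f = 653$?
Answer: $2689$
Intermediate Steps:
$P{\left(A \right)} = \frac{A}{8}$
$a = \frac{23}{2}$ ($a = \left(-4\right) 5 \cdot \frac{1}{8} \left(-5\right) - 1 = \left(-20\right) \left(- \frac{5}{8}\right) - 1 = \frac{25}{2} - 1 = \frac{23}{2} \approx 11.5$)
$B = 2689$ ($B = 230 \cdot \frac{23}{2} + 44 = 2645 + 44 = 2689$)
$w{\left(W \right)} = 0$
$w{\left(f \right)} + B = 0 + 2689 = 2689$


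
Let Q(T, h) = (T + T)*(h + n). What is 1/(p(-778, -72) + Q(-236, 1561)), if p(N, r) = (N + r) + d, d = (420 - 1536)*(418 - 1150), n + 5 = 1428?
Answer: -1/592386 ≈ -1.6881e-6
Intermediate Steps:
n = 1423 (n = -5 + 1428 = 1423)
Q(T, h) = 2*T*(1423 + h) (Q(T, h) = (T + T)*(h + 1423) = (2*T)*(1423 + h) = 2*T*(1423 + h))
d = 816912 (d = -1116*(-732) = 816912)
p(N, r) = 816912 + N + r (p(N, r) = (N + r) + 816912 = 816912 + N + r)
1/(p(-778, -72) + Q(-236, 1561)) = 1/((816912 - 778 - 72) + 2*(-236)*(1423 + 1561)) = 1/(816062 + 2*(-236)*2984) = 1/(816062 - 1408448) = 1/(-592386) = -1/592386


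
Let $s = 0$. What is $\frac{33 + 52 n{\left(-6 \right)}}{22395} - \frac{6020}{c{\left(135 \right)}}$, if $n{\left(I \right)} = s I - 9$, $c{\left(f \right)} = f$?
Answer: $- \frac{1798355}{40311} \approx -44.612$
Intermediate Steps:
$n{\left(I \right)} = -9$ ($n{\left(I \right)} = 0 I - 9 = 0 - 9 = -9$)
$\frac{33 + 52 n{\left(-6 \right)}}{22395} - \frac{6020}{c{\left(135 \right)}} = \frac{33 + 52 \left(-9\right)}{22395} - \frac{6020}{135} = \left(33 - 468\right) \frac{1}{22395} - \frac{1204}{27} = \left(-435\right) \frac{1}{22395} - \frac{1204}{27} = - \frac{29}{1493} - \frac{1204}{27} = - \frac{1798355}{40311}$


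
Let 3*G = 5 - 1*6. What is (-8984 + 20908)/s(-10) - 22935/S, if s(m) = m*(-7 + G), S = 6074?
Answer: 4823487/30370 ≈ 158.82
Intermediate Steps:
G = -⅓ (G = (5 - 1*6)/3 = (5 - 6)/3 = (⅓)*(-1) = -⅓ ≈ -0.33333)
s(m) = -22*m/3 (s(m) = m*(-7 - ⅓) = m*(-22/3) = -22*m/3)
(-8984 + 20908)/s(-10) - 22935/S = (-8984 + 20908)/((-22/3*(-10))) - 22935/6074 = 11924/(220/3) - 22935*1/6074 = 11924*(3/220) - 22935/6074 = 813/5 - 22935/6074 = 4823487/30370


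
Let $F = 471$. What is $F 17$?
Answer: $8007$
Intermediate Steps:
$F 17 = 471 \cdot 17 = 8007$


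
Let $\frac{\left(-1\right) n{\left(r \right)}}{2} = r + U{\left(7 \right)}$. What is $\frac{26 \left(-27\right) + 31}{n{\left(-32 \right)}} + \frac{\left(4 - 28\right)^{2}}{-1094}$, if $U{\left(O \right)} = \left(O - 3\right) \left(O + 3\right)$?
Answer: $\frac{362429}{8752} \approx 41.411$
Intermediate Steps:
$U{\left(O \right)} = \left(-3 + O\right) \left(3 + O\right)$
$n{\left(r \right)} = -80 - 2 r$ ($n{\left(r \right)} = - 2 \left(r - \left(9 - 7^{2}\right)\right) = - 2 \left(r + \left(-9 + 49\right)\right) = - 2 \left(r + 40\right) = - 2 \left(40 + r\right) = -80 - 2 r$)
$\frac{26 \left(-27\right) + 31}{n{\left(-32 \right)}} + \frac{\left(4 - 28\right)^{2}}{-1094} = \frac{26 \left(-27\right) + 31}{-80 - -64} + \frac{\left(4 - 28\right)^{2}}{-1094} = \frac{-702 + 31}{-80 + 64} + \left(-24\right)^{2} \left(- \frac{1}{1094}\right) = - \frac{671}{-16} + 576 \left(- \frac{1}{1094}\right) = \left(-671\right) \left(- \frac{1}{16}\right) - \frac{288}{547} = \frac{671}{16} - \frac{288}{547} = \frac{362429}{8752}$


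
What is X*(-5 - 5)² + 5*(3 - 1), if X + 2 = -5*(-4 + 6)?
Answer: -1190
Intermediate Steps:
X = -12 (X = -2 - 5*(-4 + 6) = -2 - 5*2 = -2 - 10 = -12)
X*(-5 - 5)² + 5*(3 - 1) = -12*(-5 - 5)² + 5*(3 - 1) = -12*(-10)² + 5*2 = -12*100 + 10 = -1200 + 10 = -1190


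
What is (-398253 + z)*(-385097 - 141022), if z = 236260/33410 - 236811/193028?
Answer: 114803992580500149/547924 ≈ 2.0953e+11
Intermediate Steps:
z = 3769293977/644906548 (z = 236260*(1/33410) - 236811*1/193028 = 23626/3341 - 236811/193028 = 3769293977/644906548 ≈ 5.8447)
(-398253 + z)*(-385097 - 141022) = (-398253 + 3769293977/644906548)*(-385097 - 141022) = -256832198166667/644906548*(-526119) = 114803992580500149/547924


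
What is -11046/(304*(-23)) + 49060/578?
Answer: 87353027/1010344 ≈ 86.459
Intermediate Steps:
-11046/(304*(-23)) + 49060/578 = -11046/(-6992) + 49060*(1/578) = -11046*(-1/6992) + 24530/289 = 5523/3496 + 24530/289 = 87353027/1010344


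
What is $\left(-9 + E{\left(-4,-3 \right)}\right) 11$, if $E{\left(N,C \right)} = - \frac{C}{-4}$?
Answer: $- \frac{429}{4} \approx -107.25$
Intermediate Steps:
$E{\left(N,C \right)} = \frac{C}{4}$ ($E{\left(N,C \right)} = - \frac{C \left(-1\right)}{4} = - \frac{\left(-1\right) C}{4} = \frac{C}{4}$)
$\left(-9 + E{\left(-4,-3 \right)}\right) 11 = \left(-9 + \frac{1}{4} \left(-3\right)\right) 11 = \left(-9 - \frac{3}{4}\right) 11 = \left(- \frac{39}{4}\right) 11 = - \frac{429}{4}$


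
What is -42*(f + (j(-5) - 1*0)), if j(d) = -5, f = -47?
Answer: 2184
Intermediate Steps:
-42*(f + (j(-5) - 1*0)) = -42*(-47 + (-5 - 1*0)) = -42*(-47 + (-5 + 0)) = -42*(-47 - 5) = -42*(-52) = 2184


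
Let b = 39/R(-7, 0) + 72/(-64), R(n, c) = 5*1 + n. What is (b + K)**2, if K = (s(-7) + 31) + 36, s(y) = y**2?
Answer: 582169/64 ≈ 9096.4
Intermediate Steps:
R(n, c) = 5 + n
b = -165/8 (b = 39/(5 - 7) + 72/(-64) = 39/(-2) + 72*(-1/64) = 39*(-1/2) - 9/8 = -39/2 - 9/8 = -165/8 ≈ -20.625)
K = 116 (K = ((-7)**2 + 31) + 36 = (49 + 31) + 36 = 80 + 36 = 116)
(b + K)**2 = (-165/8 + 116)**2 = (763/8)**2 = 582169/64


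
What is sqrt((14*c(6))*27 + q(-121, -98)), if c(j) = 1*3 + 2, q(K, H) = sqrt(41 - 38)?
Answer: sqrt(1890 + sqrt(3)) ≈ 43.494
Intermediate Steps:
q(K, H) = sqrt(3)
c(j) = 5 (c(j) = 3 + 2 = 5)
sqrt((14*c(6))*27 + q(-121, -98)) = sqrt((14*5)*27 + sqrt(3)) = sqrt(70*27 + sqrt(3)) = sqrt(1890 + sqrt(3))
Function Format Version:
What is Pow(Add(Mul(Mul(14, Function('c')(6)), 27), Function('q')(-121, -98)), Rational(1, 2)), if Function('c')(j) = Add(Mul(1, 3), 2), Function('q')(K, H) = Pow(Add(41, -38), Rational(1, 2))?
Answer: Pow(Add(1890, Pow(3, Rational(1, 2))), Rational(1, 2)) ≈ 43.494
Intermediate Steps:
Function('q')(K, H) = Pow(3, Rational(1, 2))
Function('c')(j) = 5 (Function('c')(j) = Add(3, 2) = 5)
Pow(Add(Mul(Mul(14, Function('c')(6)), 27), Function('q')(-121, -98)), Rational(1, 2)) = Pow(Add(Mul(Mul(14, 5), 27), Pow(3, Rational(1, 2))), Rational(1, 2)) = Pow(Add(Mul(70, 27), Pow(3, Rational(1, 2))), Rational(1, 2)) = Pow(Add(1890, Pow(3, Rational(1, 2))), Rational(1, 2))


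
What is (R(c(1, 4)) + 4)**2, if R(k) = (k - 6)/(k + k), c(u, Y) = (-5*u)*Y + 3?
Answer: 25281/1156 ≈ 21.869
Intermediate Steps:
c(u, Y) = 3 - 5*Y*u (c(u, Y) = -5*Y*u + 3 = 3 - 5*Y*u)
R(k) = (-6 + k)/(2*k) (R(k) = (-6 + k)/((2*k)) = (-6 + k)*(1/(2*k)) = (-6 + k)/(2*k))
(R(c(1, 4)) + 4)**2 = ((-6 + (3 - 5*4*1))/(2*(3 - 5*4*1)) + 4)**2 = ((-6 + (3 - 20))/(2*(3 - 20)) + 4)**2 = ((1/2)*(-6 - 17)/(-17) + 4)**2 = ((1/2)*(-1/17)*(-23) + 4)**2 = (23/34 + 4)**2 = (159/34)**2 = 25281/1156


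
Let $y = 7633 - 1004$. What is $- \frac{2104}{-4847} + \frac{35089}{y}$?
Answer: $\frac{184023799}{32130763} \approx 5.7273$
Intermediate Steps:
$y = 6629$
$- \frac{2104}{-4847} + \frac{35089}{y} = - \frac{2104}{-4847} + \frac{35089}{6629} = \left(-2104\right) \left(- \frac{1}{4847}\right) + 35089 \cdot \frac{1}{6629} = \frac{2104}{4847} + \frac{35089}{6629} = \frac{184023799}{32130763}$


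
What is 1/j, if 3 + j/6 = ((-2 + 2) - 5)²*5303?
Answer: 1/795432 ≈ 1.2572e-6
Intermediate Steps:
j = 795432 (j = -18 + 6*(((-2 + 2) - 5)²*5303) = -18 + 6*((0 - 5)²*5303) = -18 + 6*((-5)²*5303) = -18 + 6*(25*5303) = -18 + 6*132575 = -18 + 795450 = 795432)
1/j = 1/795432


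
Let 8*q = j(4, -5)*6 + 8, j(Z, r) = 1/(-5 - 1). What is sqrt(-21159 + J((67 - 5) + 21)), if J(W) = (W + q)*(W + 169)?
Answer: 3*I*sqrt(10)/2 ≈ 4.7434*I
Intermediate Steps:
j(Z, r) = -1/6 (j(Z, r) = 1/(-6) = -1/6)
q = 7/8 (q = (-1/6*6 + 8)/8 = (-1 + 8)/8 = (1/8)*7 = 7/8 ≈ 0.87500)
J(W) = (169 + W)*(7/8 + W) (J(W) = (W + 7/8)*(W + 169) = (7/8 + W)*(169 + W) = (169 + W)*(7/8 + W))
sqrt(-21159 + J((67 - 5) + 21)) = sqrt(-21159 + (1183/8 + ((67 - 5) + 21)**2 + 1359*((67 - 5) + 21)/8)) = sqrt(-21159 + (1183/8 + (62 + 21)**2 + 1359*(62 + 21)/8)) = sqrt(-21159 + (1183/8 + 83**2 + (1359/8)*83)) = sqrt(-21159 + (1183/8 + 6889 + 112797/8)) = sqrt(-21159 + 42273/2) = sqrt(-45/2) = 3*I*sqrt(10)/2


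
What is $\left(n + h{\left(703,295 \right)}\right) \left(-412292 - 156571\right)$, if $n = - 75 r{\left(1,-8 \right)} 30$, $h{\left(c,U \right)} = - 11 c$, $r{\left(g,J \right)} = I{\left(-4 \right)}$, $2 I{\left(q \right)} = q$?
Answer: $1839134079$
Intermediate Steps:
$I{\left(q \right)} = \frac{q}{2}$
$r{\left(g,J \right)} = -2$ ($r{\left(g,J \right)} = \frac{1}{2} \left(-4\right) = -2$)
$n = 4500$ ($n = \left(-75\right) \left(-2\right) 30 = 150 \cdot 30 = 4500$)
$\left(n + h{\left(703,295 \right)}\right) \left(-412292 - 156571\right) = \left(4500 - 7733\right) \left(-412292 - 156571\right) = \left(4500 - 7733\right) \left(-568863\right) = \left(-3233\right) \left(-568863\right) = 1839134079$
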